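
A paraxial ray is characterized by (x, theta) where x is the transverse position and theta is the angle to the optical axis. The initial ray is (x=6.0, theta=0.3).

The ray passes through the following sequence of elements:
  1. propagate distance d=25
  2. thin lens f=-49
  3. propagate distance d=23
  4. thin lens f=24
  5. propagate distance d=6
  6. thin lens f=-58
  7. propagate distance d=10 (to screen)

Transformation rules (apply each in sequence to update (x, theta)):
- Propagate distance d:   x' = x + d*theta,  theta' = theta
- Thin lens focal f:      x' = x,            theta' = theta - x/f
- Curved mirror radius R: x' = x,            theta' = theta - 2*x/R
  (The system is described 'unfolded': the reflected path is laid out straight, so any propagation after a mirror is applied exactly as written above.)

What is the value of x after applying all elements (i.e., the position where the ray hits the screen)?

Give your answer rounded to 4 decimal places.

Initial: x=6.0000 theta=0.3000
After 1 (propagate distance d=25): x=13.5000 theta=0.3000
After 2 (thin lens f=-49): x=13.5000 theta=141/245 (≈0.5755)
After 3 (propagate distance d=23): x=13101/490 (≈26.7367) theta=141/245 (≈0.5755)
After 4 (thin lens f=24): x=13101/490 (≈26.7367) theta=-2111/3920 (≈-0.5385)
After 5 (propagate distance d=6): x=46071/1960 (≈23.5056) theta=-2111/3920 (≈-0.5385)
After 6 (thin lens f=-58): x=46071/1960 (≈23.5056) theta=-541/4060 (≈-0.1333)
After 7 (propagate distance d=10 (to screen)): x=1260319/56840 (≈22.1731) theta=-541/4060 (≈-0.1333)
Rounded to 4 decimal places: x = 22.1731

Answer: 22.1731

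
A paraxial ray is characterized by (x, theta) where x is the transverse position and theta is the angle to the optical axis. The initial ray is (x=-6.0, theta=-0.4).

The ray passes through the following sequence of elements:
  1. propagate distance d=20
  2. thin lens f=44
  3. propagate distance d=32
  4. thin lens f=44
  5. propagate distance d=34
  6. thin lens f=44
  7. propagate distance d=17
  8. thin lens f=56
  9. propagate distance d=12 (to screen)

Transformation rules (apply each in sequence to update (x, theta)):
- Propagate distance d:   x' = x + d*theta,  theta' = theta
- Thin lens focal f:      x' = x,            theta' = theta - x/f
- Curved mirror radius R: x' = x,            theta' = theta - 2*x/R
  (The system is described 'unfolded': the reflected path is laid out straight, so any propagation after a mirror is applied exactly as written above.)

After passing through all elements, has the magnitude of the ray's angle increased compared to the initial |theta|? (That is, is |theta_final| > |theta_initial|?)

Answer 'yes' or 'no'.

Initial: x=-6.0000 theta=-0.4000
After 1 (propagate distance d=20): x=-14.0000 theta=-0.4000
After 2 (thin lens f=44): x=-14.0000 theta=-9/110 (≈-0.0818)
After 3 (propagate distance d=32): x=-914/55 (≈-16.6182) theta=-9/110 (≈-0.0818)
After 4 (thin lens f=44): x=-914/55 (≈-16.6182) theta=179/605 (≈0.2959)
After 5 (propagate distance d=34): x=-3968/605 (≈-6.5587) theta=179/605 (≈0.2959)
After 6 (thin lens f=44): x=-3968/605 (≈-6.5587) theta=2961/6655 (≈0.4449)
After 7 (propagate distance d=17): x=6689/6655 (≈1.0051) theta=2961/6655 (≈0.4449)
After 8 (thin lens f=56): x=6689/6655 (≈1.0051) theta=159127/372680 (≈0.4270)
After 9 (propagate distance d=12 (to screen)): x=571027/93170 (≈6.1289) theta=159127/372680 (≈0.4270)
|theta_initial|=0.4000 |theta_final|=159127/372680 (≈0.4270) -> increased

Answer: yes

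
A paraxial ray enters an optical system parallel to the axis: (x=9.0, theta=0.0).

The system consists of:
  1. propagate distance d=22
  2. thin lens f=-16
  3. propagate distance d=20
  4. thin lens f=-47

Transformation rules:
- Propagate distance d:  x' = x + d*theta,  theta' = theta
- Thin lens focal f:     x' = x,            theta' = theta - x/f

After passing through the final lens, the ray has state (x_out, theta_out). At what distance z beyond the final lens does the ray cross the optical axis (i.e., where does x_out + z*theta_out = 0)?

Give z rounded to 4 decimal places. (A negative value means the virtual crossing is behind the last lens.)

Initial: x=9.0000 theta=0.0000
After 1 (propagate distance d=22): x=9.0000 theta=0.0000
After 2 (thin lens f=-16): x=9.0000 theta=0.5625
After 3 (propagate distance d=20): x=20.2500 theta=0.5625
After 4 (thin lens f=-47): x=20.2500 theta=747/752 (≈0.9934)
z_focus = -x_out/theta_out = -(20.2500)/(747/752) = -1692/83 ≈ -20.3855
Rounded to 4 decimal places: z = -20.3855

Answer: -20.3855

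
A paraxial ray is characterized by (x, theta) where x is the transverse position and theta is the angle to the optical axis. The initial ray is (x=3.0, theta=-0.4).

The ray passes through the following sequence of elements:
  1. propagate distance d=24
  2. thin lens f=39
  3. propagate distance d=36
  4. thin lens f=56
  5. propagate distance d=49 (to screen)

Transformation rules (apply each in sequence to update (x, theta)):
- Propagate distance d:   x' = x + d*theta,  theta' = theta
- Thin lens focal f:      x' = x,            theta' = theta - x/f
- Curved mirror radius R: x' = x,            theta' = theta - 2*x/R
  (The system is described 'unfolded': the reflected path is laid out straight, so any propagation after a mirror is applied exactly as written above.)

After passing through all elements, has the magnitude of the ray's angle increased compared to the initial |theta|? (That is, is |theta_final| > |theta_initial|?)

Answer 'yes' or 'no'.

Initial: x=3.0000 theta=-0.4000
After 1 (propagate distance d=24): x=-6.6000 theta=-0.4000
After 2 (thin lens f=39): x=-6.6000 theta=-3/13 (≈-0.2308)
After 3 (propagate distance d=36): x=-969/65 (≈-14.9077) theta=-3/13 (≈-0.2308)
After 4 (thin lens f=56): x=-969/65 (≈-14.9077) theta=129/3640 (≈0.0354)
After 5 (propagate distance d=49 (to screen)): x=-6849/520 (≈-13.1712) theta=129/3640 (≈0.0354)
|theta_initial|=0.4000 |theta_final|=129/3640 (≈0.0354) -> not increased

Answer: no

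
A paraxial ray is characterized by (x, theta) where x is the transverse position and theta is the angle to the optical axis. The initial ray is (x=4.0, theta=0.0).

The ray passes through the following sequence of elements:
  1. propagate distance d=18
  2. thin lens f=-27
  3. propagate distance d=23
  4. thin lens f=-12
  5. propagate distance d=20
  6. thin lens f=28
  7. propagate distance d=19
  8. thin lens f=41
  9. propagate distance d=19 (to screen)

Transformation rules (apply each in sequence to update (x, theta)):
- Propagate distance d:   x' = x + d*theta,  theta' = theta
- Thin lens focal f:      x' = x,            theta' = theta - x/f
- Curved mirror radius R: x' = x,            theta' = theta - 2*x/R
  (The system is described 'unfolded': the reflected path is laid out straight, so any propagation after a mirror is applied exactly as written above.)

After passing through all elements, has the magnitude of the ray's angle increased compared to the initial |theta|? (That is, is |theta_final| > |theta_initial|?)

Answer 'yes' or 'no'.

Answer: yes

Derivation:
Initial: x=4.0000 theta=0.0000
After 1 (propagate distance d=18): x=4.0000 theta=0.0000
After 2 (thin lens f=-27): x=4.0000 theta=4/27 (≈0.1481)
After 3 (propagate distance d=23): x=200/27 (≈7.4074) theta=4/27 (≈0.1481)
After 4 (thin lens f=-12): x=200/27 (≈7.4074) theta=62/81 (≈0.7654)
After 5 (propagate distance d=20): x=1840/81 (≈22.7160) theta=62/81 (≈0.7654)
After 6 (thin lens f=28): x=1840/81 (≈22.7160) theta=-26/567 (≈-0.0459)
After 7 (propagate distance d=19): x=12386/567 (≈21.8448) theta=-26/567 (≈-0.0459)
After 8 (thin lens f=41): x=12386/567 (≈21.8448) theta=-4484/7749 (≈-0.5787)
After 9 (propagate distance d=19 (to screen)): x=36034/3321 (≈10.8503) theta=-4484/7749 (≈-0.5787)
|theta_initial|=0.0000 |theta_final|=4484/7749 (≈0.5787) -> increased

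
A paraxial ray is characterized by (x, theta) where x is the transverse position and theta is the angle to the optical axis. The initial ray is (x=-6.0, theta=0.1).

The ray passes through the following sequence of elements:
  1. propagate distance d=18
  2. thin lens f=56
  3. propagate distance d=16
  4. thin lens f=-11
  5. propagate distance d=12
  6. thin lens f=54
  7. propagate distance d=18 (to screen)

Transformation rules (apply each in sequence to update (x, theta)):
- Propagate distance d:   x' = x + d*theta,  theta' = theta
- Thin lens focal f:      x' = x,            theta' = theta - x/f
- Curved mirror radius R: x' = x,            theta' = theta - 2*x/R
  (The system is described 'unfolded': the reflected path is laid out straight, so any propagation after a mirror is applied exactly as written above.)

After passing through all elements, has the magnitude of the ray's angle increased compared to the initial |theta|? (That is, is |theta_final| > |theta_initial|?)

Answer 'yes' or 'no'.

Answer: no

Derivation:
Initial: x=-6.0000 theta=0.1000
After 1 (propagate distance d=18): x=-4.2000 theta=0.1000
After 2 (thin lens f=56): x=-4.2000 theta=0.1750
After 3 (propagate distance d=16): x=-1.4000 theta=0.1750
After 4 (thin lens f=-11): x=-1.4000 theta=21/440 (≈0.0477)
After 5 (propagate distance d=12): x=-91/110 (≈-0.8273) theta=21/440 (≈0.0477)
After 6 (thin lens f=54): x=-91/110 (≈-0.8273) theta=749/11880 (≈0.0630)
After 7 (propagate distance d=18 (to screen)): x=203/660 (≈0.3076) theta=749/11880 (≈0.0630)
|theta_initial|=0.1000 |theta_final|=749/11880 (≈0.0630) -> not increased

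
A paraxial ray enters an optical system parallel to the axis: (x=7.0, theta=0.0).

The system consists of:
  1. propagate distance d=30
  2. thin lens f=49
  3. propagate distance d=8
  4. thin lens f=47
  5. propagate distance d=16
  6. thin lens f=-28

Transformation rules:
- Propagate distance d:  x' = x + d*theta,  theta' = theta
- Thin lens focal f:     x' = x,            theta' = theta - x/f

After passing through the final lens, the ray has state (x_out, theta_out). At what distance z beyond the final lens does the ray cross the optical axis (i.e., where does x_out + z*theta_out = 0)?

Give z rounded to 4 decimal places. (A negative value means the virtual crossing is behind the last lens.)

Answer: 7.4715

Derivation:
Initial: x=7.0000 theta=0.0000
After 1 (propagate distance d=30): x=7.0000 theta=0.0000
After 2 (thin lens f=49): x=7.0000 theta=-1/7 (≈-0.1429)
After 3 (propagate distance d=8): x=41/7 (≈5.8571) theta=-1/7 (≈-0.1429)
After 4 (thin lens f=47): x=41/7 (≈5.8571) theta=-88/329 (≈-0.2675)
After 5 (propagate distance d=16): x=519/329 (≈1.5775) theta=-88/329 (≈-0.2675)
After 6 (thin lens f=-28): x=519/329 (≈1.5775) theta=-1945/9212 (≈-0.2111)
z_focus = -x_out/theta_out = -(519/329)/(-1945/9212) = 14532/1945 ≈ 7.4715
Rounded to 4 decimal places: z = 7.4715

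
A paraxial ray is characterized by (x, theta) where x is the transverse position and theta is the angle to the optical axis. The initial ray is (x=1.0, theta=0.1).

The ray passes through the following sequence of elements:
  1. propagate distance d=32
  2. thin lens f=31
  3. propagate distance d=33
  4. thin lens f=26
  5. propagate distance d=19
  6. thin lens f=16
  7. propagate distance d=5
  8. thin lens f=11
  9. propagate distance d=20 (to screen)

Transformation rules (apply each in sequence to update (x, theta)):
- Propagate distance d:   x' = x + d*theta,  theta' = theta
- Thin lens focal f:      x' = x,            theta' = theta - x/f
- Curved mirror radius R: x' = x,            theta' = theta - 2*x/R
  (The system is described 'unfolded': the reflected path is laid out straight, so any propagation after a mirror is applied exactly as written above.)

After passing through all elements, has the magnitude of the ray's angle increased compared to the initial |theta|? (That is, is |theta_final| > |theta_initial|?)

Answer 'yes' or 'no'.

Initial: x=1.0000 theta=0.1000
After 1 (propagate distance d=32): x=4.2000 theta=0.1000
After 2 (thin lens f=31): x=4.2000 theta=-11/310 (≈-0.0355)
After 3 (propagate distance d=33): x=939/310 (≈3.0290) theta=-11/310 (≈-0.0355)
After 4 (thin lens f=26): x=939/310 (≈3.0290) theta=-245/1612 (≈-0.1520)
After 5 (propagate distance d=19): x=1139/8060 (≈0.1413) theta=-245/1612 (≈-0.1520)
After 6 (thin lens f=16): x=1139/8060 (≈0.1413) theta=-669/4160 (≈-0.1608)
After 7 (propagate distance d=5): x=-85471/128960 (≈-0.6628) theta=-669/4160 (≈-0.1608)
After 8 (thin lens f=11): x=-85471/128960 (≈-0.6628) theta=-71329/709280 (≈-0.1006)
After 9 (propagate distance d=20 (to screen)): x=-3793341/1418560 (≈-2.6741) theta=-71329/709280 (≈-0.1006)
|theta_initial|=0.1000 |theta_final|=71329/709280 (≈0.1006) -> increased

Answer: yes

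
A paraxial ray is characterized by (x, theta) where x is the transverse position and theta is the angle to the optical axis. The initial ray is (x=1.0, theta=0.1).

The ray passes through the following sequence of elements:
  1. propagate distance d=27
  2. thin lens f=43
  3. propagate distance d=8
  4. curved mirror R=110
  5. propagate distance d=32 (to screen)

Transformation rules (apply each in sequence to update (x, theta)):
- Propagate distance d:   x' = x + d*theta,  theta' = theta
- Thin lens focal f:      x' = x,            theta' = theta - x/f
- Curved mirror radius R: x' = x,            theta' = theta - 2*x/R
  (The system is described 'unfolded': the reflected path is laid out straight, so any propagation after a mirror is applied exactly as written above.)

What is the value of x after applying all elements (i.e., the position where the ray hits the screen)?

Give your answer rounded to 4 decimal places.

Answer: 2.0405

Derivation:
Initial: x=1.0000 theta=0.1000
After 1 (propagate distance d=27): x=3.7000 theta=0.1000
After 2 (thin lens f=43): x=3.7000 theta=3/215 (≈0.0140)
After 3 (propagate distance d=8): x=1639/430 (≈3.8116) theta=3/215 (≈0.0140)
After 4 (curved mirror R=110): x=1639/430 (≈3.8116) theta=-119/2150 (≈-0.0553)
After 5 (propagate distance d=32 (to screen)): x=4387/2150 (≈2.0405) theta=-119/2150 (≈-0.0553)
Rounded to 4 decimal places: x = 2.0405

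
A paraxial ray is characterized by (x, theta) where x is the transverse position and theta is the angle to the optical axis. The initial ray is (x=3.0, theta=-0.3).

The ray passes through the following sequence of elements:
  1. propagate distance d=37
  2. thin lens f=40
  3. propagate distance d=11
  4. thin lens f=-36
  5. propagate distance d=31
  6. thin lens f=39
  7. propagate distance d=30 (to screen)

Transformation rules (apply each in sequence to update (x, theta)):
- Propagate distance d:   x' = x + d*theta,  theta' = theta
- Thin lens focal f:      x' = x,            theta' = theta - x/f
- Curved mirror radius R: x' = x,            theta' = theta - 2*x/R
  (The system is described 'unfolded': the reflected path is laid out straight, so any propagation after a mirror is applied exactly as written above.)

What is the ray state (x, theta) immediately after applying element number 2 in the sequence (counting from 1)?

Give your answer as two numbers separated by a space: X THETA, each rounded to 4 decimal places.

Answer: -8.1000 -0.0975

Derivation:
Initial: x=3.0000 theta=-0.3000
After 1 (propagate distance d=37): x=-8.1000 theta=-0.3000
After 2 (thin lens f=40): x=-8.1000 theta=-0.0975
Rounded to 4 decimal places: x = -8.1000, theta = -0.0975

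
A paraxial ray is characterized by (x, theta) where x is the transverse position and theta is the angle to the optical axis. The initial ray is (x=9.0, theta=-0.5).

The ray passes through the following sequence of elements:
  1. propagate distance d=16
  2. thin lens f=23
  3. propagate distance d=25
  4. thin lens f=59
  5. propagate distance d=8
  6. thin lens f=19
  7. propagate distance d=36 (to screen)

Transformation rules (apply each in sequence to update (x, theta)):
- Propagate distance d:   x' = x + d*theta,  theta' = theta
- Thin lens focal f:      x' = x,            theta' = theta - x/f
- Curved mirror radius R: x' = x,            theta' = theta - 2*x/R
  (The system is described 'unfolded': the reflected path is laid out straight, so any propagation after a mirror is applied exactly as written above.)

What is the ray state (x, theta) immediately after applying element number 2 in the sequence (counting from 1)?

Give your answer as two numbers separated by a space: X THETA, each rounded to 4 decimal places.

Answer: 1.0000 -0.5435

Derivation:
Initial: x=9.0000 theta=-0.5000
After 1 (propagate distance d=16): x=1.0000 theta=-0.5000
After 2 (thin lens f=23): x=1.0000 theta=-25/46 (≈-0.5435)
Rounded to 4 decimal places: x = 1.0000, theta = -0.5435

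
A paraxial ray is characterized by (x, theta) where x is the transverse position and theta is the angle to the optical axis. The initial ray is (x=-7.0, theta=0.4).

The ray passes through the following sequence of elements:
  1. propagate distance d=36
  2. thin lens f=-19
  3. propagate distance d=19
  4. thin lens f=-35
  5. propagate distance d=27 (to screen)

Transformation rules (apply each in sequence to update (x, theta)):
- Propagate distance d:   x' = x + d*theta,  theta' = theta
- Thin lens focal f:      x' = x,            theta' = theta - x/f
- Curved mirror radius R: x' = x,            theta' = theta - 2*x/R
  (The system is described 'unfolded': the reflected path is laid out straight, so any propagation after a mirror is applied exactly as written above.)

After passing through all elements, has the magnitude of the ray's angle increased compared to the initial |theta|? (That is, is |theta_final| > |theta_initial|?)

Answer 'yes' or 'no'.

Answer: yes

Derivation:
Initial: x=-7.0000 theta=0.4000
After 1 (propagate distance d=36): x=7.4000 theta=0.4000
After 2 (thin lens f=-19): x=7.4000 theta=15/19 (≈0.7895)
After 3 (propagate distance d=19): x=22.4000 theta=15/19 (≈0.7895)
After 4 (thin lens f=-35): x=22.4000 theta=679/475 (≈1.4295)
After 5 (propagate distance d=27 (to screen)): x=28973/475 (≈60.9958) theta=679/475 (≈1.4295)
|theta_initial|=0.4000 |theta_final|=679/475 (≈1.4295) -> increased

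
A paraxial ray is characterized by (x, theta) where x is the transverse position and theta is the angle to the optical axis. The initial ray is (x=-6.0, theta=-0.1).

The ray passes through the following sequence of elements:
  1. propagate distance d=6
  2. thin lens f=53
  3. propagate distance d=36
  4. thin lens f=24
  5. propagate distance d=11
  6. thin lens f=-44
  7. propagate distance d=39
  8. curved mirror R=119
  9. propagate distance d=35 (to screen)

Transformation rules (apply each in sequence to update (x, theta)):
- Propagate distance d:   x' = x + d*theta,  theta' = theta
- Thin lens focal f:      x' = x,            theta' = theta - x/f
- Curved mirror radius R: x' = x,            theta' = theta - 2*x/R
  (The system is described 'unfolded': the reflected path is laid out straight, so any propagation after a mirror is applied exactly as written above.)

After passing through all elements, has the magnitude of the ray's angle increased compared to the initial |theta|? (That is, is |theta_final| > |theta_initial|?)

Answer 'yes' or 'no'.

Answer: yes

Derivation:
Initial: x=-6.0000 theta=-0.1000
After 1 (propagate distance d=6): x=-6.6000 theta=-0.1000
After 2 (thin lens f=53): x=-6.6000 theta=13/530 (≈0.0245)
After 3 (propagate distance d=36): x=-303/53 (≈-5.7170) theta=13/530 (≈0.0245)
After 4 (thin lens f=24): x=-303/53 (≈-5.7170) theta=557/2120 (≈0.2627)
After 5 (propagate distance d=11): x=-5993/2120 (≈-2.8269) theta=557/2120 (≈0.2627)
After 6 (thin lens f=-44): x=-5993/2120 (≈-2.8269) theta=3703/18656 (≈0.1985)
After 7 (propagate distance d=39): x=458393/93280 (≈4.9142) theta=3703/18656 (≈0.1985)
After 8 (curved mirror R=119): x=458393/93280 (≈4.9142) theta=1286499/11100320 (≈0.1159)
After 9 (propagate distance d=35 (to screen)): x=1778147/198220 (≈8.9706) theta=1286499/11100320 (≈0.1159)
|theta_initial|=0.1000 |theta_final|=1286499/11100320 (≈0.1159) -> increased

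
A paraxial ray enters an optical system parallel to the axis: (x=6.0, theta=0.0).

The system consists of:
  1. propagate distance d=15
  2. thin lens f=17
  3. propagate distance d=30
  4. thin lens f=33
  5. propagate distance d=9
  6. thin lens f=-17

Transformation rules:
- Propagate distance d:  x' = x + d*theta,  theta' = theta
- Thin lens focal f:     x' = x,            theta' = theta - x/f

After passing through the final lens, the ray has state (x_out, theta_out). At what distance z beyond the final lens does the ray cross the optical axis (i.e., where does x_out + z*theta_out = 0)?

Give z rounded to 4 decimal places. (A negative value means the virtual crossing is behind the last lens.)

Answer: -10.9094

Derivation:
Initial: x=6.0000 theta=0.0000
After 1 (propagate distance d=15): x=6.0000 theta=0.0000
After 2 (thin lens f=17): x=6.0000 theta=-6/17 (≈-0.3529)
After 3 (propagate distance d=30): x=-78/17 (≈-4.5882) theta=-6/17 (≈-0.3529)
After 4 (thin lens f=33): x=-78/17 (≈-4.5882) theta=-40/187 (≈-0.2139)
After 5 (propagate distance d=9): x=-1218/187 (≈-6.5134) theta=-40/187 (≈-0.2139)
After 6 (thin lens f=-17): x=-1218/187 (≈-6.5134) theta=-1898/3179 (≈-0.5970)
z_focus = -x_out/theta_out = -(-1218/187)/(-1898/3179) = -10353/949 ≈ -10.9094
Rounded to 4 decimal places: z = -10.9094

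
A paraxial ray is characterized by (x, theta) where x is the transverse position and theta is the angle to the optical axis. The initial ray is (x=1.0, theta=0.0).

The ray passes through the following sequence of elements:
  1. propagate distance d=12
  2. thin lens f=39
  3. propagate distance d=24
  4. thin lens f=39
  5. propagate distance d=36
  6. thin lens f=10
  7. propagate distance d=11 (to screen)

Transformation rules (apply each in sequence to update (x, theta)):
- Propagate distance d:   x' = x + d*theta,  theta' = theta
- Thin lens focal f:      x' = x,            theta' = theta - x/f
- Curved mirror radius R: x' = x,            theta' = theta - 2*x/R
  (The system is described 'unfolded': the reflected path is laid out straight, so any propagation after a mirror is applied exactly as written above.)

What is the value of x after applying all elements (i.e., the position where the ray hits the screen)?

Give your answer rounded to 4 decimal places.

Answer: -0.3012

Derivation:
Initial: x=1.0000 theta=0.0000
After 1 (propagate distance d=12): x=1.0000 theta=0.0000
After 2 (thin lens f=39): x=1.0000 theta=-1/39 (≈-0.0256)
After 3 (propagate distance d=24): x=5/13 (≈0.3846) theta=-1/39 (≈-0.0256)
After 4 (thin lens f=39): x=5/13 (≈0.3846) theta=-6/169 (≈-0.0355)
After 5 (propagate distance d=36): x=-151/169 (≈-0.8935) theta=-6/169 (≈-0.0355)
After 6 (thin lens f=10): x=-151/169 (≈-0.8935) theta=7/130 (≈0.0538)
After 7 (propagate distance d=11 (to screen)): x=-509/1690 (≈-0.3012) theta=7/130 (≈0.0538)
Rounded to 4 decimal places: x = -0.3012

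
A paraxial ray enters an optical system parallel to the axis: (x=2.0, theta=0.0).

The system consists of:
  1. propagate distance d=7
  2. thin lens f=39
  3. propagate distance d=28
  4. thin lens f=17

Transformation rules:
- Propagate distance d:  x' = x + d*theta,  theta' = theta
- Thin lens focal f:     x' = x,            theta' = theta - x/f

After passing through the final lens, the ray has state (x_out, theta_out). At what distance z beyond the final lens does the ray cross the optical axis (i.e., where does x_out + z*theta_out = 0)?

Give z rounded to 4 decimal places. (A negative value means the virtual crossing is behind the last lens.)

Answer: 6.6786

Derivation:
Initial: x=2.0000 theta=0.0000
After 1 (propagate distance d=7): x=2.0000 theta=0.0000
After 2 (thin lens f=39): x=2.0000 theta=-2/39 (≈-0.0513)
After 3 (propagate distance d=28): x=22/39 (≈0.5641) theta=-2/39 (≈-0.0513)
After 4 (thin lens f=17): x=22/39 (≈0.5641) theta=-56/663 (≈-0.0845)
z_focus = -x_out/theta_out = -(22/39)/(-56/663) = 187/28 ≈ 6.6786
Rounded to 4 decimal places: z = 6.6786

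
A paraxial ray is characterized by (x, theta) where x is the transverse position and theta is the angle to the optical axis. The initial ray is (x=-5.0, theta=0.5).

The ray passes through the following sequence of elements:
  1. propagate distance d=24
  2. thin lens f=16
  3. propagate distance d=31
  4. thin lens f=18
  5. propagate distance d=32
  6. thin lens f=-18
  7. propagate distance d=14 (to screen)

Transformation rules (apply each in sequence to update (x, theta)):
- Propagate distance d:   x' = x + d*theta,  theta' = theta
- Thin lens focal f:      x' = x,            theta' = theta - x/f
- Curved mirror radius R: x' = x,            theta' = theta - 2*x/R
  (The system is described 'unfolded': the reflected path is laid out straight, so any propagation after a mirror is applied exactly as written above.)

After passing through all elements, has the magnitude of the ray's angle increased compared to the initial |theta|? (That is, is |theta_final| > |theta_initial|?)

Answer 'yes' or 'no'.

Initial: x=-5.0000 theta=0.5000
After 1 (propagate distance d=24): x=7.0000 theta=0.5000
After 2 (thin lens f=16): x=7.0000 theta=0.0625
After 3 (propagate distance d=31): x=8.9375 theta=0.0625
After 4 (thin lens f=18): x=8.9375 theta=-125/288 (≈-0.4340)
After 5 (propagate distance d=32): x=-713/144 (≈-4.9514) theta=-125/288 (≈-0.4340)
After 6 (thin lens f=-18): x=-713/144 (≈-4.9514) theta=-919/1296 (≈-0.7091)
After 7 (propagate distance d=14 (to screen)): x=-19283/1296 (≈-14.8789) theta=-919/1296 (≈-0.7091)
|theta_initial|=0.5000 |theta_final|=919/1296 (≈0.7091) -> increased

Answer: yes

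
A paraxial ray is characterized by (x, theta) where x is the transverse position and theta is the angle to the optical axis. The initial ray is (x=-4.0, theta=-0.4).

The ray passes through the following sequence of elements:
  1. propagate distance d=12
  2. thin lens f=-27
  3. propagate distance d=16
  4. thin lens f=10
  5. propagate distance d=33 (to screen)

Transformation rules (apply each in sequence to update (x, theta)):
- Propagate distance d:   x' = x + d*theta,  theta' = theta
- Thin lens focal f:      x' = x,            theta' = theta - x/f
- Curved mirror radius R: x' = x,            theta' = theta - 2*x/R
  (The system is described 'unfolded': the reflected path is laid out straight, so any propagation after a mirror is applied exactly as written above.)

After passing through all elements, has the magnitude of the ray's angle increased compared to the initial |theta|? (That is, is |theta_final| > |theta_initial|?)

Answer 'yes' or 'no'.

Answer: yes

Derivation:
Initial: x=-4.0000 theta=-0.4000
After 1 (propagate distance d=12): x=-8.8000 theta=-0.4000
After 2 (thin lens f=-27): x=-8.8000 theta=-98/135 (≈-0.7259)
After 3 (propagate distance d=16): x=-2756/135 (≈-20.4148) theta=-98/135 (≈-0.7259)
After 4 (thin lens f=10): x=-2756/135 (≈-20.4148) theta=296/225 (≈1.3156)
After 5 (propagate distance d=33 (to screen)): x=15524/675 (≈22.9985) theta=296/225 (≈1.3156)
|theta_initial|=0.4000 |theta_final|=296/225 (≈1.3156) -> increased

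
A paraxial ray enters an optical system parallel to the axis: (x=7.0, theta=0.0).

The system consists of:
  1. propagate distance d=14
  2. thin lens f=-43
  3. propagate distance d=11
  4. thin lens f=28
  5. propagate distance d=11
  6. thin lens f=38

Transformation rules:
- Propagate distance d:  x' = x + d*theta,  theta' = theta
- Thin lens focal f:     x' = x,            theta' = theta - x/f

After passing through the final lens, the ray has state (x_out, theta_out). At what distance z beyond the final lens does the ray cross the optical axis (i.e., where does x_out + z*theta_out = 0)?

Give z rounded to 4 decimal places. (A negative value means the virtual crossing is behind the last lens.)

Initial: x=7.0000 theta=0.0000
After 1 (propagate distance d=14): x=7.0000 theta=0.0000
After 2 (thin lens f=-43): x=7.0000 theta=7/43 (≈0.1628)
After 3 (propagate distance d=11): x=378/43 (≈8.7907) theta=7/43 (≈0.1628)
After 4 (thin lens f=28): x=378/43 (≈8.7907) theta=-13/86 (≈-0.1512)
After 5 (propagate distance d=11): x=613/86 (≈7.1279) theta=-13/86 (≈-0.1512)
After 6 (thin lens f=38): x=613/86 (≈7.1279) theta=-1107/3268 (≈-0.3387)
z_focus = -x_out/theta_out = -(613/86)/(-1107/3268) = 23294/1107 ≈ 21.0425
Rounded to 4 decimal places: z = 21.0425

Answer: 21.0425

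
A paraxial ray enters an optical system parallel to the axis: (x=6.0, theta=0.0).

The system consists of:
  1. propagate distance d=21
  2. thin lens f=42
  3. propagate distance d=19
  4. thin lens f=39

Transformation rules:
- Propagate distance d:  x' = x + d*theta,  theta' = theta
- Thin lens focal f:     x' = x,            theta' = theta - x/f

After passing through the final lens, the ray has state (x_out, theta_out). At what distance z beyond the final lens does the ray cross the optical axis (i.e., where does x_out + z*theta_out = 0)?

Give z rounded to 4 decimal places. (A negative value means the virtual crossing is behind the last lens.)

Answer: 14.4677

Derivation:
Initial: x=6.0000 theta=0.0000
After 1 (propagate distance d=21): x=6.0000 theta=0.0000
After 2 (thin lens f=42): x=6.0000 theta=-1/7 (≈-0.1429)
After 3 (propagate distance d=19): x=23/7 (≈3.2857) theta=-1/7 (≈-0.1429)
After 4 (thin lens f=39): x=23/7 (≈3.2857) theta=-62/273 (≈-0.2271)
z_focus = -x_out/theta_out = -(23/7)/(-62/273) = 897/62 ≈ 14.4677
Rounded to 4 decimal places: z = 14.4677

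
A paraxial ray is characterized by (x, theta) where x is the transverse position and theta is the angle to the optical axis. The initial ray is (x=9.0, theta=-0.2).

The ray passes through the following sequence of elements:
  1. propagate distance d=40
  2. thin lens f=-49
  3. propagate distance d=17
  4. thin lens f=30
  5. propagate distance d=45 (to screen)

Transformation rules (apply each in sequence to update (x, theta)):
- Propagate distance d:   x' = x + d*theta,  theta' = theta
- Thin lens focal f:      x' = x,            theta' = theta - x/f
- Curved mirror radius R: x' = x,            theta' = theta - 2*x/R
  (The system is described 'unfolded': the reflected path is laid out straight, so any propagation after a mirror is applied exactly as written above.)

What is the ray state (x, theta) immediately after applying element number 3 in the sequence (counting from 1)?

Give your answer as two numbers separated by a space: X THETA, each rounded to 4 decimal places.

Initial: x=9.0000 theta=-0.2000
After 1 (propagate distance d=40): x=1.0000 theta=-0.2000
After 2 (thin lens f=-49): x=1.0000 theta=-44/245 (≈-0.1796)
After 3 (propagate distance d=17): x=-503/245 (≈-2.0531) theta=-44/245 (≈-0.1796)
Rounded to 4 decimal places: x = -2.0531, theta = -0.1796

Answer: -2.0531 -0.1796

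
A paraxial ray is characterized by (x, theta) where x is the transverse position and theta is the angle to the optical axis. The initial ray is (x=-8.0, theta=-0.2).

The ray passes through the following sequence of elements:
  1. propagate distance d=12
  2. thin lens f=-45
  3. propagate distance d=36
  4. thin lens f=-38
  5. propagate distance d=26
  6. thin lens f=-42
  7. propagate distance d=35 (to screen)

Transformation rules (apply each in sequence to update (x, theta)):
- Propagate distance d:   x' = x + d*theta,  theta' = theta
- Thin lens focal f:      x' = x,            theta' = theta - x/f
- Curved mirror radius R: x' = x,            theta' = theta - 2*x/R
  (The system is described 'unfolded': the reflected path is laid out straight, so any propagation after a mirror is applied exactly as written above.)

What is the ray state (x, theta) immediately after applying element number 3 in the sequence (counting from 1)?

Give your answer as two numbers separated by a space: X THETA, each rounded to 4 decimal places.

Answer: -25.9200 -0.4311

Derivation:
Initial: x=-8.0000 theta=-0.2000
After 1 (propagate distance d=12): x=-10.4000 theta=-0.2000
After 2 (thin lens f=-45): x=-10.4000 theta=-97/225 (≈-0.4311)
After 3 (propagate distance d=36): x=-25.9200 theta=-97/225 (≈-0.4311)
Rounded to 4 decimal places: x = -25.9200, theta = -0.4311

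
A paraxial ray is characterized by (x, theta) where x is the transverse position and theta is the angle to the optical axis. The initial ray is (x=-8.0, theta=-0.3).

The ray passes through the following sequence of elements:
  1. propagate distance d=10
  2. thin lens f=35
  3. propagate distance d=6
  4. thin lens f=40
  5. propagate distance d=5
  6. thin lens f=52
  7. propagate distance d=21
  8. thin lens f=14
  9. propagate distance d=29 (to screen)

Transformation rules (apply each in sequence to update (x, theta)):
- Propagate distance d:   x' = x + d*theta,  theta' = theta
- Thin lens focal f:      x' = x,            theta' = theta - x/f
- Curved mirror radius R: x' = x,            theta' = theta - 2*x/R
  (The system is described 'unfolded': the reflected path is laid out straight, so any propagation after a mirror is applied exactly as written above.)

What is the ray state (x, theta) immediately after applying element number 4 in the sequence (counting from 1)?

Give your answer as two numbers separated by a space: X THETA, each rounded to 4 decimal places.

Answer: -10.9143 0.2871

Derivation:
Initial: x=-8.0000 theta=-0.3000
After 1 (propagate distance d=10): x=-11.0000 theta=-0.3000
After 2 (thin lens f=35): x=-11.0000 theta=1/70 (≈0.0143)
After 3 (propagate distance d=6): x=-382/35 (≈-10.9143) theta=1/70 (≈0.0143)
After 4 (thin lens f=40): x=-382/35 (≈-10.9143) theta=201/700 (≈0.2871)
Rounded to 4 decimal places: x = -10.9143, theta = 0.2871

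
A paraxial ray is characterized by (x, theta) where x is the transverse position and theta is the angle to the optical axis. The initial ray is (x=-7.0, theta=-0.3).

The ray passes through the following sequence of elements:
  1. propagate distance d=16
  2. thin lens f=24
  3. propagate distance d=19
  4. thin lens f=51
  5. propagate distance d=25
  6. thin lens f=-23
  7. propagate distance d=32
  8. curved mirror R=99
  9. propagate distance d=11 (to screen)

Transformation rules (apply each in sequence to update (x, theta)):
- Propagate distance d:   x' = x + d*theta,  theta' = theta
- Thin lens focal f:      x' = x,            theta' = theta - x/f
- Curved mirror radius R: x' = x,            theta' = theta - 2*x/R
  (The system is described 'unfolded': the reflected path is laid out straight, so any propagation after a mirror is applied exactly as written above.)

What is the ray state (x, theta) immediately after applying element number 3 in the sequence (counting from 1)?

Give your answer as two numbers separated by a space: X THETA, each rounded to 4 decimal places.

Answer: -8.1583 0.1917

Derivation:
Initial: x=-7.0000 theta=-0.3000
After 1 (propagate distance d=16): x=-11.8000 theta=-0.3000
After 2 (thin lens f=24): x=-11.8000 theta=23/120 (≈0.1917)
After 3 (propagate distance d=19): x=-979/120 (≈-8.1583) theta=23/120 (≈0.1917)
Rounded to 4 decimal places: x = -8.1583, theta = 0.1917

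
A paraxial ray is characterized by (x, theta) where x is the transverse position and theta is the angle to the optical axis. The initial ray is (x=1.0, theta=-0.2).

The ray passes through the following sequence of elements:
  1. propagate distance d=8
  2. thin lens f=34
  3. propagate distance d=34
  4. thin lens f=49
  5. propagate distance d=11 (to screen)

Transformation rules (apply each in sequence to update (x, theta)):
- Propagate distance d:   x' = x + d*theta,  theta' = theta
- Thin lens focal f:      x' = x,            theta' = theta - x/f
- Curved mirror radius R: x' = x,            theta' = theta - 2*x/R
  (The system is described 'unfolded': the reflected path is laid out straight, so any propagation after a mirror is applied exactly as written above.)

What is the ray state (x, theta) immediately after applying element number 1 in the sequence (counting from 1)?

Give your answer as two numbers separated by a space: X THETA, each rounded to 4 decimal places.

Initial: x=1.0000 theta=-0.2000
After 1 (propagate distance d=8): x=-0.6000 theta=-0.2000
Rounded to 4 decimal places: x = -0.6000, theta = -0.2000

Answer: -0.6000 -0.2000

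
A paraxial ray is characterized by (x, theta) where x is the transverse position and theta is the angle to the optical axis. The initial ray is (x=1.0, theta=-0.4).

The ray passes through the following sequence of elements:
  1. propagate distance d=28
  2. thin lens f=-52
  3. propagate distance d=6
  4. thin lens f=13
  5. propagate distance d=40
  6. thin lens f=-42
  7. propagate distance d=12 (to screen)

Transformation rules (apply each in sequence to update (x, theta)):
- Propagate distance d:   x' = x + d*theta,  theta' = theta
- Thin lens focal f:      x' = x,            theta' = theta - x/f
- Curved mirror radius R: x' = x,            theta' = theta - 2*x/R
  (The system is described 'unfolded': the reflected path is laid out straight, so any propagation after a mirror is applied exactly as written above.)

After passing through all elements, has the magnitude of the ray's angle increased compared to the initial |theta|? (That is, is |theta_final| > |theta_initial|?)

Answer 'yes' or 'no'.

Initial: x=1.0000 theta=-0.4000
After 1 (propagate distance d=28): x=-10.2000 theta=-0.4000
After 2 (thin lens f=-52): x=-10.2000 theta=-31/52 (≈-0.5962)
After 3 (propagate distance d=6): x=-1791/130 (≈-13.7769) theta=-31/52 (≈-0.5962)
After 4 (thin lens f=13): x=-1791/130 (≈-13.7769) theta=1567/3380 (≈0.4636)
After 5 (propagate distance d=40): x=8057/1690 (≈4.7675) theta=1567/3380 (≈0.4636)
After 6 (thin lens f=-42): x=8057/1690 (≈4.7675) theta=1463/2535 (≈0.5771)
After 7 (propagate distance d=12 (to screen)): x=19761/1690 (≈11.6929) theta=1463/2535 (≈0.5771)
|theta_initial|=0.4000 |theta_final|=1463/2535 (≈0.5771) -> increased

Answer: yes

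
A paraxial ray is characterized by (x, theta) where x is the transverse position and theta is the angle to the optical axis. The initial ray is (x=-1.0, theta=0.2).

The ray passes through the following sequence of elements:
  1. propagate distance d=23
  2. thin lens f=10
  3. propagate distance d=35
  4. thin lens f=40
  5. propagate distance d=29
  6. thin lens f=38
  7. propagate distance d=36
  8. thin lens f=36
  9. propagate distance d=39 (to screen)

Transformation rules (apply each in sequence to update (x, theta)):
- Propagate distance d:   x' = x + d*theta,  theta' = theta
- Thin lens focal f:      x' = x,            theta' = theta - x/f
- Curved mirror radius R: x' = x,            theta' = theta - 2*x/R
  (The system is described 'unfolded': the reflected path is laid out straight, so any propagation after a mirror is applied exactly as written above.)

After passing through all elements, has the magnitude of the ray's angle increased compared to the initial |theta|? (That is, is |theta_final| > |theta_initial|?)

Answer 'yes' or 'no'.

Initial: x=-1.0000 theta=0.2000
After 1 (propagate distance d=23): x=3.6000 theta=0.2000
After 2 (thin lens f=10): x=3.6000 theta=-0.1600
After 3 (propagate distance d=35): x=-2.0000 theta=-0.1600
After 4 (thin lens f=40): x=-2.0000 theta=-0.1100
After 5 (propagate distance d=29): x=-5.1900 theta=-0.1100
After 6 (thin lens f=38): x=-5.1900 theta=101/3800 (≈0.0266)
After 7 (propagate distance d=36): x=-8043/1900 (≈-4.2332) theta=101/3800 (≈0.0266)
After 8 (thin lens f=36): x=-8043/1900 (≈-4.2332) theta=173/1200 (≈0.1442)
After 9 (propagate distance d=39 (to screen)): x=10559/7600 (≈1.3893) theta=173/1200 (≈0.1442)
|theta_initial|=0.2000 |theta_final|=173/1200 (≈0.1442) -> not increased

Answer: no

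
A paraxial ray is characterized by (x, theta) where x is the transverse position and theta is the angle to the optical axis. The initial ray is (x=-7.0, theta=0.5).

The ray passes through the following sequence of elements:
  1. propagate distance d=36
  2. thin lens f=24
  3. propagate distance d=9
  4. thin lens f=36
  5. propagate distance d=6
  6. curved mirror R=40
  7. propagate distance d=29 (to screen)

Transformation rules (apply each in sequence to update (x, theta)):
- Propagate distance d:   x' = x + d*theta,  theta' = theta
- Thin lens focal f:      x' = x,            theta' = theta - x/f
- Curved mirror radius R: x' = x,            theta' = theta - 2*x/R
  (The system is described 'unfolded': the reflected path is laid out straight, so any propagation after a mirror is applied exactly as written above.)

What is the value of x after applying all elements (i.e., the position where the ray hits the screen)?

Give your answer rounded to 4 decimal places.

Answer: -12.3330

Derivation:
Initial: x=-7.0000 theta=0.5000
After 1 (propagate distance d=36): x=11.0000 theta=0.5000
After 2 (thin lens f=24): x=11.0000 theta=1/24 (≈0.0417)
After 3 (propagate distance d=9): x=11.3750 theta=1/24 (≈0.0417)
After 4 (thin lens f=36): x=11.3750 theta=-79/288 (≈-0.2743)
After 5 (propagate distance d=6): x=467/48 (≈9.7292) theta=-79/288 (≈-0.2743)
After 6 (curved mirror R=40): x=467/48 (≈9.7292) theta=-2191/2880 (≈-0.7608)
After 7 (propagate distance d=29 (to screen)): x=-35519/2880 (≈-12.3330) theta=-2191/2880 (≈-0.7608)
Rounded to 4 decimal places: x = -12.3330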